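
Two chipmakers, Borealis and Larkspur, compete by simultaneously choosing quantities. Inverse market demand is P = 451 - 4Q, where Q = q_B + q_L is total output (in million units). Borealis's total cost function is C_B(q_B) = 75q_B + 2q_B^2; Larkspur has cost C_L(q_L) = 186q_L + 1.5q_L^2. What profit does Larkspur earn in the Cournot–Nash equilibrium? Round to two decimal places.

Borealis's profit: π_B = (451 - 4Q)q_B - (75q_B + 2q_B²). Setting ∂π_B/∂q_B = 0: 376 - 12q_B - 4(q_L) = 0.
Larkspur's profit: π_L = (451 - 4Q)q_L - (186q_L + (3/2)q_L²). Setting ∂π_L/∂q_L = 0: 265 - 11q_L - 4(q_B) = 0.
So q_B = (376 - 4q_L)/12 and q_L = (265 - 4q_B)/11.
Solving the pair: q_B = 769/29, q_L = 419/29.
Price P = 451 - 4·(1188/29) = 287.1379.
Larkspur's profit: 287.1379·(419/29) - 186·(419/29) - (3/2)(419/29)² = 1148.1397.

1148.14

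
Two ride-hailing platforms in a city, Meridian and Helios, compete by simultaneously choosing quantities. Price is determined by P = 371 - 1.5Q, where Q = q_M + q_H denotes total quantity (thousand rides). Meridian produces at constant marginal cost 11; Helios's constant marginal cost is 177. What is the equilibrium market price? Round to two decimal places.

Meridian's profit: π_M = (371 - 1.5Q)q_M - (11q_M). Setting ∂π_M/∂q_M = 0: 360 - 3q_M - (3/2)(q_H) = 0.
Helios's first-order condition: 194 - 3q_H - (3/2)(q_M) = 0.
Rearranging gives the reaction functions q_M = (360 - (3/2)q_H)/3 and q_H = (194 - (3/2)q_M)/3.
Substituting one into the other gives q_M = 1052/9 and q_H = 56/9.
Total output Q = 1108/9, so price P = 371 - (3/2)·(1108/9) = 559/3.

186.33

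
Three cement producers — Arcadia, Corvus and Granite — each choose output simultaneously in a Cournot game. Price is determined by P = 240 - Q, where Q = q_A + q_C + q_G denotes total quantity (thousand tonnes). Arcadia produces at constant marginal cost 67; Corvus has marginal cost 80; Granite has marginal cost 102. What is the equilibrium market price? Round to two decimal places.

Arcadia's profit: π_A = (240 - Q)q_A - (67q_A). Setting ∂π_A/∂q_A = 0: 173 - 2q_A - (q_C + q_G) = 0.
Corvus's first-order condition: 160 - 2q_C - (q_A + q_G) = 0.
Granite's profit: π_G = (240 - Q)q_G - (102q_G). Setting ∂π_G/∂q_G = 0: 138 - 2q_G - (q_A + q_C) = 0.
Adding the 3 first-order conditions: 471 − 4Q = 0, so Q = 471/4.
Back-substituting: q_A = (173 − 471/4) = 221/4, q_C = (160 − 471/4) = 169/4, q_G = (138 − 471/4) = 81/4.
Total output Q = 471/4, so price P = 240 - 471/4 = 489/4.

122.25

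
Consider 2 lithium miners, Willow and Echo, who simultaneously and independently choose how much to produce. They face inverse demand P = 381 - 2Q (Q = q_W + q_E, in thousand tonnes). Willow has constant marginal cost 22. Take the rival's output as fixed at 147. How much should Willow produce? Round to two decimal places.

With the rival's output fixed at 147, Willow's profit is π_W = (381 - 2·147 - 2q_W)q_W - (22q_W) = (87 - 2q_W)q_W - (22q_W).
∂π_W/∂q_W = 65 - 4q_W = 0, so q_W = 65/4.

16.25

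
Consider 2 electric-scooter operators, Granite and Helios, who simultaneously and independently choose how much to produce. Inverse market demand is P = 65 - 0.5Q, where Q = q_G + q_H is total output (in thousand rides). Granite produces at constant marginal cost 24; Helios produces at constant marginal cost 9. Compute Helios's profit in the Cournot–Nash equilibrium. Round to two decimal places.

1120.22

Granite's profit: π_G = (65 - 0.5Q)q_G - (24q_G). Setting ∂π_G/∂q_G = 0: 41 - q_G - (1/2)(q_H) = 0.
Helios's first-order condition: 56 - q_H - (1/2)(q_G) = 0.
So q_G = (41 - (1/2)q_H) and q_H = (56 - (1/2)q_G).
Solving the pair: q_G = 52/3, q_H = 142/3.
Price P = 65 - (1/2)·(194/3) = 98/3.
Helios's profit: (98/3 - 9)·(142/3) = 1120.2222.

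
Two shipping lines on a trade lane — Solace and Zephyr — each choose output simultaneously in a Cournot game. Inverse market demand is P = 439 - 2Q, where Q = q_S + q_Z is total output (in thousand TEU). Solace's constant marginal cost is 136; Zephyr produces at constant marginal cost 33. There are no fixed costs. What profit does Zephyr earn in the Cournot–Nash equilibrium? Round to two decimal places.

Solace's profit: π_S = (439 - 2Q)q_S - (136q_S). Setting ∂π_S/∂q_S = 0: 303 - 4q_S - 2(q_Z) = 0.
Zephyr's first-order condition: 406 - 4q_Z - 2(q_S) = 0.
Best responses: q_S = (303 - 2q_Z)/4, q_Z = (406 - 2q_S)/4.
Substituting one into the other gives q_S = 100/3 and q_Z = 509/6.
Price P = 439 - 2·(709/6) = 608/3.
Zephyr's profit: (608/3 - 33)·(509/6) = 14393.3889.

14393.39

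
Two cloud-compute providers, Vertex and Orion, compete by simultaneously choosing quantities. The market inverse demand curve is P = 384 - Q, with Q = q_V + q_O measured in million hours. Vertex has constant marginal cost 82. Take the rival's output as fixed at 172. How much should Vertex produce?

With the rival's output fixed at 172, Vertex's profit is π_V = (384 - 172 - q_V)q_V - (82q_V) = (212 - q_V)q_V - (82q_V).
∂π_V/∂q_V = 130 - 2q_V = 0, so q_V = 65.

65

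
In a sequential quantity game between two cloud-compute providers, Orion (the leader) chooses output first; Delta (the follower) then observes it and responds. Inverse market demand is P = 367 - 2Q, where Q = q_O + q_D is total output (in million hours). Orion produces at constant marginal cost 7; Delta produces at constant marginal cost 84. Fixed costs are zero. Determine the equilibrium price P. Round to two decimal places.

Solve by backward induction. Given q_O, the follower Delta maximises π_D = (367 - 2q_O - 2q_D)q_D - 84q_D.
Setting the follower's marginal profit to zero, 283 - 2q_O - 4q_D = 0, i.e. q_D = (283 - 2q_O)/4.
The leader anticipates this reaction. Substituting into P = 367 - 2Q gives P = 451/2 - q_O, so π_O = (451/2 - q_O)q_O - 7q_O.
The leader's first-order condition 437/2 - 2q_O = 0 yields q_O = 437/4.
Then q_D = (283 - 2·(437/4))/4 = 129/8.
Total output Q = 1003/8, so price P = 367 - 2·(1003/8) = 465/4.

116.25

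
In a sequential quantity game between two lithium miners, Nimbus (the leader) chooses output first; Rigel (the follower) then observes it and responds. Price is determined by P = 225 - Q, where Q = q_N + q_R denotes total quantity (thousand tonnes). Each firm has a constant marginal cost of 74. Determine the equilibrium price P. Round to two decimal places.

Solve by backward induction. Given q_N, the follower Rigel maximises π_R = (225 - q_N - q_R)q_R - 74q_R.
Setting the follower's marginal profit to zero, 151 - q_N - 2q_R = 0, i.e. q_R = (151 - q_N)/2.
Nimbus substitutes q_R(q_N) into its own profit: π_N = q_N(225 - q_N - (151 - q_N)/2) - 74q_N = (299/2 - (1/2)q_N)q_N - 74q_N.
The leader's first-order condition 151/2 - q_N = 0 yields q_N = 151/2.
Then q_R = (151 - 151/2)/2 = 151/4.
Total output Q = 453/4, so price P = 225 - 453/4 = 447/4.

111.75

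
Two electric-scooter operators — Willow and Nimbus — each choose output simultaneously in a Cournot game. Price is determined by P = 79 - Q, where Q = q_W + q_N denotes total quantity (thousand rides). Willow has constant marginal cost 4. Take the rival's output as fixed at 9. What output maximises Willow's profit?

With the rival's output fixed at 9, Willow's profit is π_W = (79 - 9 - q_W)q_W - (4q_W) = (70 - q_W)q_W - (4q_W).
∂π_W/∂q_W = 66 - 2q_W = 0, so q_W = 33.

33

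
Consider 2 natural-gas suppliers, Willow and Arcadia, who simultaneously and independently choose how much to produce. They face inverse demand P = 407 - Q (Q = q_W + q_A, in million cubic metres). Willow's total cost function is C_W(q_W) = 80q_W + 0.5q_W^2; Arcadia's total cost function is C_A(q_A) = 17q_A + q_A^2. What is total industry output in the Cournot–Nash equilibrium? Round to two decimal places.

160.09

Willow's profit: π_W = (407 - Q)q_W - (80q_W + (1/2)q_W²). Setting ∂π_W/∂q_W = 0: 327 - 3q_W - (q_A) = 0.
Arcadia's first-order condition: 390 - 4q_A - (q_W) = 0.
Rearranging gives the reaction functions q_W = (327 - q_A)/3 and q_A = (390 - q_W)/4.
Solving the pair: q_W = 918/11, q_A = 843/11.
Total output Q = 918/11 + 843/11 = 1761/11.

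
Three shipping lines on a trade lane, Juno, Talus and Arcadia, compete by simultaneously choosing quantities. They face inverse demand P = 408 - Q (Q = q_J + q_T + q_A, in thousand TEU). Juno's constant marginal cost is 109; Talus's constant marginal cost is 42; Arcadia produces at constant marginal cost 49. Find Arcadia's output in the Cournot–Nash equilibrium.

Juno's profit: π_J = (408 - Q)q_J - (109q_J). Setting ∂π_J/∂q_J = 0: 299 - 2q_J - (q_T + q_A) = 0.
Talus's first-order condition: 366 - 2q_T - (q_J + q_A) = 0.
Arcadia's first-order condition: 359 - 2q_A - (q_J + q_T) = 0.
Adding the 3 conditions: 1024 − 2Q − 2Q = 0, i.e. Q = 256.
Back-substituting: q_J = (299 − 256) = 43, q_T = (366 − 256) = 110, q_A = (359 − 256) = 103.

103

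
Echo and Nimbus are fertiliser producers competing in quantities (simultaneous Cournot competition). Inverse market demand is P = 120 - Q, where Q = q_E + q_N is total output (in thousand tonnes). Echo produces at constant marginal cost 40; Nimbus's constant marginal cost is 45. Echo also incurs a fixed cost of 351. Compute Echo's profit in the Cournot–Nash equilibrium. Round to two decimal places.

451.78

Echo's profit: π_E = (120 - Q)q_E - (40q_E). Setting ∂π_E/∂q_E = 0: 80 - 2q_E - (q_N) = 0.
Nimbus's profit: π_N = (120 - Q)q_N - (45q_N). Setting ∂π_N/∂q_N = 0: 75 - 2q_N - (q_E) = 0.
So q_E = (80 - q_N)/2 and q_N = (75 - q_E)/2.
Substituting one into the other gives q_E = 85/3 and q_N = 70/3.
Price P = 120 - 155/3 = 205/3.
Echo's profit: (205/3 - 40)·(85/3) - 351 = 451.7778.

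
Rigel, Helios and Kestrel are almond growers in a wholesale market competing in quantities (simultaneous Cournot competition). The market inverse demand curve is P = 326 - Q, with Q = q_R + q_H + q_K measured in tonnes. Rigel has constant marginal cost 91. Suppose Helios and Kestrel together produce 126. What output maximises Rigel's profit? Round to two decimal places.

54.50

With rivals' combined output fixed at 126, Rigel's profit is π_R = (326 - 126 - q_R)q_R - (91q_R) = (200 - q_R)q_R - (91q_R).
∂π_R/∂q_R = 109 - 2q_R = 0, so q_R = 109/2.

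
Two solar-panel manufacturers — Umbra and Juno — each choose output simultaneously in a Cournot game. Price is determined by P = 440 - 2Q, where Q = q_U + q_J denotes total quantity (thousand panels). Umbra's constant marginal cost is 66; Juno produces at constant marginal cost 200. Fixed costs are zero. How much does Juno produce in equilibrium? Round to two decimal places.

17.67

Umbra's profit: π_U = (440 - 2Q)q_U - (66q_U). Setting ∂π_U/∂q_U = 0: 374 - 4q_U - 2(q_J) = 0.
Juno's profit: π_J = (440 - 2Q)q_J - (200q_J). Setting ∂π_J/∂q_J = 0: 240 - 4q_J - 2(q_U) = 0.
So q_U = (374 - 2q_J)/4 and q_J = (240 - 2q_U)/4.
Solving the pair: q_U = 254/3, q_J = 53/3.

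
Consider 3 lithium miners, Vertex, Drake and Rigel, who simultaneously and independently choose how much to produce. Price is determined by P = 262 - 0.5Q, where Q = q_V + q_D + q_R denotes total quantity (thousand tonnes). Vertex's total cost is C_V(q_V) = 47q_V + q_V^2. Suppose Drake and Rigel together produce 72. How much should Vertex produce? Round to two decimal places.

With rivals' combined output fixed at 72, Vertex's profit is π_V = (262 - (1/2)·72 - (1/2)q_V)q_V - (47q_V + q_V²) = (226 - (1/2)q_V)q_V - (47q_V + q_V²).
∂π_V/∂q_V = 179 - 3q_V = 0, so q_V = 179/3.

59.67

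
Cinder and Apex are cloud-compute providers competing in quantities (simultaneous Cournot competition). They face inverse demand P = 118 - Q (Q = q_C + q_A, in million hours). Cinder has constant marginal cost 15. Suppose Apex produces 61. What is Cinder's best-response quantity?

With the rival's output fixed at 61, Cinder's profit is π_C = (118 - 61 - q_C)q_C - (15q_C) = (57 - q_C)q_C - (15q_C).
∂π_C/∂q_C = 42 - 2q_C = 0, so q_C = 21.

21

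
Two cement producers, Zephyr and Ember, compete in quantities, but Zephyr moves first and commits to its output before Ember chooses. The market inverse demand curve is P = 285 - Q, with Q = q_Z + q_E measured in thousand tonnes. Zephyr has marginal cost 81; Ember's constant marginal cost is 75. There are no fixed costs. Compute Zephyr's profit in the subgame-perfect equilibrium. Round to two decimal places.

The follower Ember best-responds to any q_Z: π_E = (285 - Q)q_E - 75q_E.
Setting the follower's marginal profit to zero, 210 - q_Z - 2q_E = 0, i.e. q_E = (210 - q_Z)/2.
The leader anticipates this reaction. Substituting into P = 285 - Q gives P = 180 - (1/2)q_Z, so π_Z = (180 - (1/2)q_Z)q_Z - 81q_Z.
The leader's first-order condition 99 - q_Z = 0 yields q_Z = 99.
Then q_E = (210 - 99)/2 = 111/2.
Price P = 285 - 309/2 = 261/2.
Zephyr's profit: (261/2 - 81)·99 = 4900.5000.

4900.50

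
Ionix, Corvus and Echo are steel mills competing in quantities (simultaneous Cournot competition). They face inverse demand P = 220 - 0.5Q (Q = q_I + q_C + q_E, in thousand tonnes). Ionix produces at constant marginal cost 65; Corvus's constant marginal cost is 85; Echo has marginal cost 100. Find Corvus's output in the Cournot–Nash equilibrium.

Ionix's profit: π_I = (220 - 0.5Q)q_I - (65q_I). Setting ∂π_I/∂q_I = 0: 155 - q_I - (1/2)(q_C + q_E) = 0.
Corvus's first-order condition: 135 - q_C - (1/2)(q_I + q_E) = 0.
Echo's first-order condition: 120 - q_E - (1/2)(q_I + q_C) = 0.
Summing all 3 equations gives 410 − 2Q = 0, hence Q = 205.
Back-substituting: q_I = (155 − 205/2)/(1/2) = 105, q_C = (135 − 205/2)/(1/2) = 65, q_E = (120 − 205/2)/(1/2) = 35.

65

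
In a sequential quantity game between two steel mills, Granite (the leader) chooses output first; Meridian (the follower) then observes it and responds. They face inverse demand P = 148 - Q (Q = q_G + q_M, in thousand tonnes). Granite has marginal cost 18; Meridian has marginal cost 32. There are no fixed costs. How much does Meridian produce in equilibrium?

22

The follower Meridian best-responds to any q_G: π_M = (148 - Q)q_M - 32q_M.
Setting the follower's marginal profit to zero, 116 - q_G - 2q_M = 0, i.e. q_M = (116 - q_G)/2.
The leader anticipates this reaction. Substituting into P = 148 - Q gives P = 90 - (1/2)q_G, so π_G = (90 - (1/2)q_G)q_G - 18q_G.
Leader FOC: 72 - q_G = 0, so q_G = 72.
Then q_M = (116 - 72)/2 = 22.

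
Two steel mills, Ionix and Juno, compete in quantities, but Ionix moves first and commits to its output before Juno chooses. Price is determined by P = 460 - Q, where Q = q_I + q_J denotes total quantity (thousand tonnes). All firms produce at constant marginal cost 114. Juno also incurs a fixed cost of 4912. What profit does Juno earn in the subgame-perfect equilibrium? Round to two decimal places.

2570.25

Solve by backward induction. Given q_I, the follower Juno maximises π_J = (460 - q_I - q_J)q_J - 114q_J.
∂π_J/∂q_J = 346 - q_I - 2q_J = 0 gives the reaction function q_J = (346 - q_I)/2.
The leader anticipates this reaction. Substituting into P = 460 - Q gives P = 287 - (1/2)q_I, so π_I = (287 - (1/2)q_I)q_I - 114q_I.
Leader FOC: 173 - q_I = 0, so q_I = 173.
Then q_J = (346 - 173)/2 = 173/2.
Price P = 460 - 519/2 = 401/2.
Juno's profit: (401/2 - 114)·(173/2) - 4912 = 2570.2500.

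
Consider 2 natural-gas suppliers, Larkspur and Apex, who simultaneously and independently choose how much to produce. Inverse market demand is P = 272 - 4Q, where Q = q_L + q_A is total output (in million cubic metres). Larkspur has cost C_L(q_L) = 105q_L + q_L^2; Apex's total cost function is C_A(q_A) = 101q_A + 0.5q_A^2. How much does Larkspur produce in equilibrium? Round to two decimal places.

Larkspur's profit: π_L = (272 - 4Q)q_L - (105q_L + q_L²). Setting ∂π_L/∂q_L = 0: 167 - 10q_L - 4(q_A) = 0.
Apex's first-order condition: 171 - 9q_A - 4(q_L) = 0.
Best responses: q_L = (167 - 4q_A)/10, q_A = (171 - 4q_L)/9.
Substituting one into the other gives q_L = 819/74 and q_A = 521/37.

11.07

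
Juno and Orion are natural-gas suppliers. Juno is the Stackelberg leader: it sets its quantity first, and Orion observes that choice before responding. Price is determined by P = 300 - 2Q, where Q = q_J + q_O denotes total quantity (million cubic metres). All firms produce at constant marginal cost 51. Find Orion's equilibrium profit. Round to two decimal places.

Solve by backward induction. Given q_J, the follower Orion maximises π_O = (300 - 2q_J - 2q_O)q_O - 51q_O.
∂π_O/∂q_O = 249 - 2q_J - 4q_O = 0 gives the reaction function q_O = (249 - 2q_J)/4.
Juno substitutes q_O(q_J) into its own profit: π_J = q_J(300 - 2q_J - (249 - 2q_J)/2) - 51q_J = (351/2 - q_J)q_J - 51q_J.
Leader FOC: 249/2 - 2q_J = 0, so q_J = 249/4.
Then q_O = (249 - 2·(249/4))/4 = 249/8.
Price P = 300 - 2·(747/8) = 453/4.
Orion's profit: (453/4 - 51)·(249/8) = 1937.5313.

1937.53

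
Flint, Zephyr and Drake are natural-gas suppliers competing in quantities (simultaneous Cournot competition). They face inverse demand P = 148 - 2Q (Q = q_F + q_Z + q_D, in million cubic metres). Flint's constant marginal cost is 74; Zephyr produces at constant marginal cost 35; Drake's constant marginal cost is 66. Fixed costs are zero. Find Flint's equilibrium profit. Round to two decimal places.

22.78

Flint's profit: π_F = (148 - 2Q)q_F - (74q_F). Setting ∂π_F/∂q_F = 0: 74 - 4q_F - 2(q_Z + q_D) = 0.
Zephyr's profit: π_Z = (148 - 2Q)q_Z - (35q_Z). Setting ∂π_Z/∂q_Z = 0: 113 - 4q_Z - 2(q_F + q_D) = 0.
Drake's first-order condition: 82 - 4q_D - 2(q_F + q_Z) = 0.
Adding the 3 first-order conditions: 269 − 8Q = 0, so Q = 269/8.
Back-substituting: q_F = (74 − 269/4)/2 = 27/8, q_Z = (113 − 269/4)/2 = 183/8, q_D = (82 − 269/4)/2 = 59/8.
Price P = 148 - 2·(269/8) = 323/4.
Flint's profit: (323/4 - 74)·(27/8) = 729/32.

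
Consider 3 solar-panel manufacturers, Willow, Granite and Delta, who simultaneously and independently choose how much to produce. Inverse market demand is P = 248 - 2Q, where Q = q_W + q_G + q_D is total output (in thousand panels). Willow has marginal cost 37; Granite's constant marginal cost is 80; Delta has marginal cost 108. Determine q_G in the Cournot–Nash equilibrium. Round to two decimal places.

Willow's profit: π_W = (248 - 2Q)q_W - (37q_W). Setting ∂π_W/∂q_W = 0: 211 - 4q_W - 2(q_G + q_D) = 0.
Granite's profit: π_G = (248 - 2Q)q_G - (80q_G). Setting ∂π_G/∂q_G = 0: 168 - 4q_G - 2(q_W + q_D) = 0.
Delta's first-order condition: 140 - 4q_D - 2(q_W + q_G) = 0.
Summing all 3 equations gives 519 − 8Q = 0, hence Q = 519/8.
Back-substituting: q_W = (211 − 519/4)/2 = 325/8, q_G = (168 − 519/4)/2 = 153/8, q_D = (140 − 519/4)/2 = 41/8.

19.13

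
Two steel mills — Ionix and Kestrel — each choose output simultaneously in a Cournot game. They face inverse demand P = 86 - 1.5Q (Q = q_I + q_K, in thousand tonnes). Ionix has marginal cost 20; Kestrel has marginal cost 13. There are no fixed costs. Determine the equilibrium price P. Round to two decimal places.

39.67

Ionix's profit: π_I = (86 - 1.5Q)q_I - (20q_I). Setting ∂π_I/∂q_I = 0: 66 - 3q_I - (3/2)(q_K) = 0.
Kestrel's profit: π_K = (86 - 1.5Q)q_K - (13q_K). Setting ∂π_K/∂q_K = 0: 73 - 3q_K - (3/2)(q_I) = 0.
So q_I = (66 - (3/2)q_K)/3 and q_K = (73 - (3/2)q_I)/3.
Substituting one into the other gives q_I = 118/9 and q_K = 160/9.
Total output Q = 278/9, so price P = 86 - (3/2)·(278/9) = 119/3.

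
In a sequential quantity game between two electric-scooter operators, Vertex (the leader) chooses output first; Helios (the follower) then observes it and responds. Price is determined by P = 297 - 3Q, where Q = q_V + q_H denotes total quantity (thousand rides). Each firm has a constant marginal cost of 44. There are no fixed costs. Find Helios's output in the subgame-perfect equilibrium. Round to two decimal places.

The follower Helios best-responds to any q_V: π_H = (297 - 3Q)q_H - 44q_H.
Setting the follower's marginal profit to zero, 253 - 3q_V - 6q_H = 0, i.e. q_H = (253 - 3q_V)/6.
Vertex substitutes q_H(q_V) into its own profit: π_V = q_V(297 - 3q_V - (253 - 3q_V)/2) - 44q_V = (341/2 - (3/2)q_V)q_V - 44q_V.
Maximising: ∂π_V/∂q_V = 253/2 - 3q_V = 0, giving q_V = 253/6.
Then q_H = (253 - 3·(253/6))/6 = 253/12.

21.08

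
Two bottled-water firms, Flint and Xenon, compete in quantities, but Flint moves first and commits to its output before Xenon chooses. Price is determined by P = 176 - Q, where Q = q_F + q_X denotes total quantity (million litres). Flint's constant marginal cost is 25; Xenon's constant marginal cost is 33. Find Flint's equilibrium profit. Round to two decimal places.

Solve by backward induction. Given q_F, the follower Xenon maximises π_X = (176 - q_F - q_X)q_X - 33q_X.
Setting the follower's marginal profit to zero, 143 - q_F - 2q_X = 0, i.e. q_X = (143 - q_F)/2.
Flint substitutes q_X(q_F) into its own profit: π_F = q_F(176 - q_F - (143 - q_F)/2) - 25q_F = (209/2 - (1/2)q_F)q_F - 25q_F.
Maximising: ∂π_F/∂q_F = 159/2 - q_F = 0, giving q_F = 159/2.
Then q_X = (143 - 159/2)/2 = 127/4.
Price P = 176 - 445/4 = 259/4.
Flint's profit: (259/4 - 25)·(159/2) = 3160.1250.

3160.13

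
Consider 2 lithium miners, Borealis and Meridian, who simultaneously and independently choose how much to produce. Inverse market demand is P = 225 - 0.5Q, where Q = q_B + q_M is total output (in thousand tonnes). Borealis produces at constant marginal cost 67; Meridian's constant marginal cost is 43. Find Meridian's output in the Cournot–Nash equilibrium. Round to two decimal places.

137.33

Borealis's profit: π_B = (225 - 0.5Q)q_B - (67q_B). Setting ∂π_B/∂q_B = 0: 158 - q_B - (1/2)(q_M) = 0.
Meridian's first-order condition: 182 - q_M - (1/2)(q_B) = 0.
Best responses: q_B = (158 - (1/2)q_M), q_M = (182 - (1/2)q_B).
Solving the pair: q_B = 268/3, q_M = 412/3.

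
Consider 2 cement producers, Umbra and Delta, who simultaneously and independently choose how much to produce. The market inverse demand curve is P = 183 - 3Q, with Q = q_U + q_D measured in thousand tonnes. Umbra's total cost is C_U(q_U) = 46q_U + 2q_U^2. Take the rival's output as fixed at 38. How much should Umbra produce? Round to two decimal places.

2.30

With the rival's output fixed at 38, Umbra's profit is π_U = (183 - 3·38 - 3q_U)q_U - (46q_U + 2q_U²) = (69 - 3q_U)q_U - (46q_U + 2q_U²).
∂π_U/∂q_U = 23 - 10q_U = 0, so q_U = 23/10.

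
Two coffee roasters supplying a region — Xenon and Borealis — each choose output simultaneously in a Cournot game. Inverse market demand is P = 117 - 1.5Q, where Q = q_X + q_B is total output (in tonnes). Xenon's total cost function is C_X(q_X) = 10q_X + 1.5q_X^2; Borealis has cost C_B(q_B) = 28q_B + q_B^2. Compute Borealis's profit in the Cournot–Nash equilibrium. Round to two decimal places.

452.89

Xenon's profit: π_X = (117 - 1.5Q)q_X - (10q_X + (3/2)q_X²). Setting ∂π_X/∂q_X = 0: 107 - 6q_X - (3/2)(q_B) = 0.
Borealis's first-order condition: 89 - 5q_B - (3/2)(q_X) = 0.
Rearranging gives the reaction functions q_X = (107 - (3/2)q_B)/6 and q_B = (89 - (3/2)q_X)/5.
Solving the pair: q_X = 1606/111, q_B = 498/37.
Price P = 117 - (3/2)·27.9279 = 75.1081.
Borealis's profit: 75.1081·(498/37) - 28·(498/37) - (498/37)² = 452.8926.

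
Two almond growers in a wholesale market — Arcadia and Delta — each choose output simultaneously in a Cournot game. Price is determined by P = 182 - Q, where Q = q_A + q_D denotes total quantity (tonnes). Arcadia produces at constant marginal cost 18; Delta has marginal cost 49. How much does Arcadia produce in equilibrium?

65

Arcadia's profit: π_A = (182 - Q)q_A - (18q_A). Setting ∂π_A/∂q_A = 0: 164 - 2q_A - (q_D) = 0.
Delta's profit: π_D = (182 - Q)q_D - (49q_D). Setting ∂π_D/∂q_D = 0: 133 - 2q_D - (q_A) = 0.
So q_A = (164 - q_D)/2 and q_D = (133 - q_A)/2.
Solving the pair: q_A = 65, q_D = 34.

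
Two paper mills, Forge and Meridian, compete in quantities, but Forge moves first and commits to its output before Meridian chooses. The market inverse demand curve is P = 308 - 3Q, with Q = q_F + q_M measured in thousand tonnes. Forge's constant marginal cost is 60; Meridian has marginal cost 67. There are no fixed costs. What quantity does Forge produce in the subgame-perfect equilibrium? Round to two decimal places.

42.50

The follower Meridian best-responds to any q_F: π_M = (308 - 3Q)q_M - 67q_M.
Setting the follower's marginal profit to zero, 241 - 3q_F - 6q_M = 0, i.e. q_M = (241 - 3q_F)/6.
The leader anticipates this reaction. Substituting into P = 308 - 3Q gives P = 375/2 - (3/2)q_F, so π_F = (375/2 - (3/2)q_F)q_F - 60q_F.
Leader FOC: 255/2 - 3q_F = 0, so q_F = 85/2.
Then q_M = (241 - 3·(85/2))/6 = 227/12.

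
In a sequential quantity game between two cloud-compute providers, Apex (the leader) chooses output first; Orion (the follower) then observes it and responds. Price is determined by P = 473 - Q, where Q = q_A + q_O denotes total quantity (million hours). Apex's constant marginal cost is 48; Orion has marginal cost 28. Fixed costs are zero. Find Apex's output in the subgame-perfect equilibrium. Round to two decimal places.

202.50

Solve by backward induction. Given q_A, the follower Orion maximises π_O = (473 - q_A - q_O)q_O - 28q_O.
Follower FOC: 445 - q_A - 2q_O = 0, so q_O(q_A) = (445 - q_A)/2.
The leader anticipates this reaction. Substituting into P = 473 - Q gives P = 501/2 - (1/2)q_A, so π_A = (501/2 - (1/2)q_A)q_A - 48q_A.
Maximising: ∂π_A/∂q_A = 405/2 - q_A = 0, giving q_A = 405/2.
Then q_O = (445 - 405/2)/2 = 485/4.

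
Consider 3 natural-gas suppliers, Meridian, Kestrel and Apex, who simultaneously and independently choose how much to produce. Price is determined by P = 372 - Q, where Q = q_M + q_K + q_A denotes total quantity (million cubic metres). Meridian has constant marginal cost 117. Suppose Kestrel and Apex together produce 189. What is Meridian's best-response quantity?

With rivals' combined output fixed at 189, Meridian's profit is π_M = (372 - 189 - q_M)q_M - (117q_M) = (183 - q_M)q_M - (117q_M).
∂π_M/∂q_M = 66 - 2q_M = 0, so q_M = 33.

33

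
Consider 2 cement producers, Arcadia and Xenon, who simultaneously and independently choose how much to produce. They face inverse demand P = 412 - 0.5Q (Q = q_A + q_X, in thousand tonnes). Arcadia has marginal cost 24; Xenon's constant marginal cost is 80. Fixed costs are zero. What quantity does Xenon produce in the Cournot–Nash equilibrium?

Arcadia's profit: π_A = (412 - 0.5Q)q_A - (24q_A). Setting ∂π_A/∂q_A = 0: 388 - q_A - (1/2)(q_X) = 0.
Xenon's first-order condition: 332 - q_X - (1/2)(q_A) = 0.
Rearranging gives the reaction functions q_A = (388 - (1/2)q_X) and q_X = (332 - (1/2)q_A).
Solving the pair: q_A = 296, q_X = 184.

184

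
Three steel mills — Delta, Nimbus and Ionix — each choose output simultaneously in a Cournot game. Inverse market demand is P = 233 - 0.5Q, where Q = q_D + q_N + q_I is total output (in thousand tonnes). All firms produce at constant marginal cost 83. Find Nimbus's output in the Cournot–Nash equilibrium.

75

Each firm earns π_i = (233 - 0.5Q)q_i - 83q_i.
Setting ∂π_i/∂q_i = 0 with rivals' quantities fixed: 150 - q_i - (1/2)·Σ_{j≠i} q_j = 0.
With identical firms every q_j equals q_i, so Σ_{j≠i} q_j = 2q_i and 150 = 2q_i, giving q_i = 75.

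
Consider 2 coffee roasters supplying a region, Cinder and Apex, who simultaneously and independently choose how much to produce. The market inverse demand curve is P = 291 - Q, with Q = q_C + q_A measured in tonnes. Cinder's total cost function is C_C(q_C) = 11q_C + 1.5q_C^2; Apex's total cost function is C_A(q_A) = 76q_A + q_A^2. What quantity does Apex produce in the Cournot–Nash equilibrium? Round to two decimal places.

41.84

Cinder's profit: π_C = (291 - Q)q_C - (11q_C + (3/2)q_C²). Setting ∂π_C/∂q_C = 0: 280 - 5q_C - (q_A) = 0.
Apex's profit: π_A = (291 - Q)q_A - (76q_A + q_A²). Setting ∂π_A/∂q_A = 0: 215 - 4q_A - (q_C) = 0.
Best responses: q_C = (280 - q_A)/5, q_A = (215 - q_C)/4.
Substituting one into the other gives q_C = 905/19 and q_A = 795/19.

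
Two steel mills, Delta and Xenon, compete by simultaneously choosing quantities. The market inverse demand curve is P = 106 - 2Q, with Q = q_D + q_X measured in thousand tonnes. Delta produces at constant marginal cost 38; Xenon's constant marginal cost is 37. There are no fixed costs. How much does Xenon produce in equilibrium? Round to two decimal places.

Delta's profit: π_D = (106 - 2Q)q_D - (38q_D). Setting ∂π_D/∂q_D = 0: 68 - 4q_D - 2(q_X) = 0.
Xenon's profit: π_X = (106 - 2Q)q_X - (37q_X). Setting ∂π_X/∂q_X = 0: 69 - 4q_X - 2(q_D) = 0.
Rearranging gives the reaction functions q_D = (68 - 2q_X)/4 and q_X = (69 - 2q_D)/4.
Substituting one into the other gives q_D = 67/6 and q_X = 35/3.

11.67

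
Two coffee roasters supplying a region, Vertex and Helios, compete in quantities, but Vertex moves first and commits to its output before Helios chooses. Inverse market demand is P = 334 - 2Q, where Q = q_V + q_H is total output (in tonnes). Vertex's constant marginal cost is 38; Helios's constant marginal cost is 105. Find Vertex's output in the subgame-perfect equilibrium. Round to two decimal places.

The follower Helios best-responds to any q_V: π_H = (334 - 2Q)q_H - 105q_H.
Follower FOC: 229 - 2q_V - 4q_H = 0, so q_H(q_V) = (229 - 2q_V)/4.
The leader anticipates this reaction. Substituting into P = 334 - 2Q gives P = 439/2 - q_V, so π_V = (439/2 - q_V)q_V - 38q_V.
Leader FOC: 363/2 - 2q_V = 0, so q_V = 363/4.
Then q_H = (229 - 2·(363/4))/4 = 95/8.

90.75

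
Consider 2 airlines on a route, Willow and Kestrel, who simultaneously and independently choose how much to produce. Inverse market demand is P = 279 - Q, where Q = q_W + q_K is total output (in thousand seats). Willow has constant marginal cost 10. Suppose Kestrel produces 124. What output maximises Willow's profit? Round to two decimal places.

72.50

With the rival's output fixed at 124, Willow's profit is π_W = (279 - 124 - q_W)q_W - (10q_W) = (155 - q_W)q_W - (10q_W).
∂π_W/∂q_W = 145 - 2q_W = 0, so q_W = 145/2.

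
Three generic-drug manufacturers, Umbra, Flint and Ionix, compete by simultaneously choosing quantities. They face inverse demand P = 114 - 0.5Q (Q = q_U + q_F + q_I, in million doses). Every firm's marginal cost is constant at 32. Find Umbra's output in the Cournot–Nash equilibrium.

Each firm earns π_i = (114 - 0.5Q)q_i - 32q_i.
First-order condition (treating rivals' output as given): 82 - q_i - (1/2)·Σ_{j≠i} q_j = 0.
With identical firms every q_j equals q_i, so Σ_{j≠i} q_j = 2q_i and 82 = 2q_i, giving q_i = 41.

41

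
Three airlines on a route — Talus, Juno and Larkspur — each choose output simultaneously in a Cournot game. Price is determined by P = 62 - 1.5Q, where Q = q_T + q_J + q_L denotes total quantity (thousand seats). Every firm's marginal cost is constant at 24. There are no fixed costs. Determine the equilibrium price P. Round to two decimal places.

Each firm earns π_i = (62 - 1.5Q)q_i - 24q_i.
Setting ∂π_i/∂q_i = 0 with rivals' quantities fixed: 38 - 3q_i - (3/2)·Σ_{j≠i} q_j = 0.
By symmetry each firm produces the same amount; substituting Σ_{j≠i} q_j = 2q_i yields q_i = 38/6 = 19/3.
Total output Q = 19, so price P = 62 - (3/2)·19 = 67/2.

33.50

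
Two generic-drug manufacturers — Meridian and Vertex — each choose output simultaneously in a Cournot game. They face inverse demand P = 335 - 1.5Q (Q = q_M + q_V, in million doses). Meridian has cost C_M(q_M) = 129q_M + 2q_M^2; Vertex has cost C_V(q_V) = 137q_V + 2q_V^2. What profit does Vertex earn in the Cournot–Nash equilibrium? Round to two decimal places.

1857.53

Meridian's profit: π_M = (335 - 1.5Q)q_M - (129q_M + 2q_M²). Setting ∂π_M/∂q_M = 0: 206 - 7q_M - (3/2)(q_V) = 0.
Vertex's first-order condition: 198 - 7q_V - (3/2)(q_M) = 0.
Rearranging gives the reaction functions q_M = (206 - (3/2)q_V)/7 and q_V = (198 - (3/2)q_M)/7.
Substituting one into the other gives q_M = 24.4920 and q_V = 23.0374.
Price P = 335 - (3/2)·(808/17) = 263.7059.
Vertex's profit: 263.7059·23.0374 - 137·23.0374 - 2·23.0374² = 1857.5316.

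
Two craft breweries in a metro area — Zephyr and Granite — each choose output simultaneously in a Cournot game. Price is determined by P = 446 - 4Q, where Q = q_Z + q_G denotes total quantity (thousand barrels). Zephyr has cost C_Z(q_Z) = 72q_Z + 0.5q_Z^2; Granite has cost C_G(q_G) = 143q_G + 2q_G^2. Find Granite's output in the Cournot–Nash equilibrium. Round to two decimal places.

13.38

Zephyr's profit: π_Z = (446 - 4Q)q_Z - (72q_Z + (1/2)q_Z²). Setting ∂π_Z/∂q_Z = 0: 374 - 9q_Z - 4(q_G) = 0.
Granite's first-order condition: 303 - 12q_G - 4(q_Z) = 0.
So q_Z = (374 - 4q_G)/9 and q_G = (303 - 4q_Z)/12.
Solving the pair: q_Z = 819/23, q_G = 1231/92.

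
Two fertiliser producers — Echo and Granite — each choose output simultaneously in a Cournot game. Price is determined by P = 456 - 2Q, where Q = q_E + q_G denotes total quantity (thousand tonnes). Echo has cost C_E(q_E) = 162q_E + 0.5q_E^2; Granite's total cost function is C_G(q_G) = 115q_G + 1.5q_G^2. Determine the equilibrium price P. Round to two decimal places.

295.16

Echo's profit: π_E = (456 - 2Q)q_E - (162q_E + (1/2)q_E²). Setting ∂π_E/∂q_E = 0: 294 - 5q_E - 2(q_G) = 0.
Granite's profit: π_G = (456 - 2Q)q_G - (115q_G + (3/2)q_G²). Setting ∂π_G/∂q_G = 0: 341 - 7q_G - 2(q_E) = 0.
Rearranging gives the reaction functions q_E = (294 - 2q_G)/5 and q_G = (341 - 2q_E)/7.
Solving the pair: q_E = 1376/31, q_G = 1117/31.
Total output Q = 80.4194, so price P = 456 - 2·80.4194 = 295.1613.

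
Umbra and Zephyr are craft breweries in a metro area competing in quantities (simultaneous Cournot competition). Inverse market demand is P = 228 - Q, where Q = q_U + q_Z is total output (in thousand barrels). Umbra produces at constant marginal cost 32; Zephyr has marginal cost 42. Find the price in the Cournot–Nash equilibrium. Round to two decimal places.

100.67

Umbra's profit: π_U = (228 - Q)q_U - (32q_U). Setting ∂π_U/∂q_U = 0: 196 - 2q_U - (q_Z) = 0.
Zephyr's first-order condition: 186 - 2q_Z - (q_U) = 0.
Rearranging gives the reaction functions q_U = (196 - q_Z)/2 and q_Z = (186 - q_U)/2.
Substituting one into the other gives q_U = 206/3 and q_Z = 176/3.
Total output Q = 382/3, so price P = 228 - 382/3 = 302/3.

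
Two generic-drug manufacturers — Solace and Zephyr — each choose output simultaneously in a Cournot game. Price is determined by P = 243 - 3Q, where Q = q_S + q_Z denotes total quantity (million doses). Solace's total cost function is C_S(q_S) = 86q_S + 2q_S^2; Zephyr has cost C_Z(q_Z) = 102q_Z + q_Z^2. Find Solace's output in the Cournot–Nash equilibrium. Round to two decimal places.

11.73

Solace's profit: π_S = (243 - 3Q)q_S - (86q_S + 2q_S²). Setting ∂π_S/∂q_S = 0: 157 - 10q_S - 3(q_Z) = 0.
Zephyr's profit: π_Z = (243 - 3Q)q_Z - (102q_Z + q_Z²). Setting ∂π_Z/∂q_Z = 0: 141 - 8q_Z - 3(q_S) = 0.
Best responses: q_S = (157 - 3q_Z)/10, q_Z = (141 - 3q_S)/8.
Substituting one into the other gives q_S = 833/71 and q_Z = 939/71.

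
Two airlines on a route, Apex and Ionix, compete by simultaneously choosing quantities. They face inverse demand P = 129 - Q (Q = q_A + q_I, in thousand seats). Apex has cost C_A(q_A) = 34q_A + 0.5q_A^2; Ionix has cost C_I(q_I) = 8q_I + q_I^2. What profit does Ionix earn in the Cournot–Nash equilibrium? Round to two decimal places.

1187.17

Apex's profit: π_A = (129 - Q)q_A - (34q_A + (1/2)q_A²). Setting ∂π_A/∂q_A = 0: 95 - 3q_A - (q_I) = 0.
Ionix's first-order condition: 121 - 4q_I - (q_A) = 0.
Best responses: q_A = (95 - q_I)/3, q_I = (121 - q_A)/4.
Substituting one into the other gives q_A = 259/11 and q_I = 268/11.
Price P = 129 - 527/11 = 892/11.
Ionix's profit: (892/11)·(268/11) - 8·(268/11) - (268/11)² = 1187.1736.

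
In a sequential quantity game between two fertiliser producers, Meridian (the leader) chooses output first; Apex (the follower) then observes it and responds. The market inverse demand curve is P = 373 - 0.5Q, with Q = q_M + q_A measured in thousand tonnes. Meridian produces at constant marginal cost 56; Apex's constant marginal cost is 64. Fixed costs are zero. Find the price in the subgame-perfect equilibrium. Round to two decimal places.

Solve by backward induction. Given q_M, the follower Apex maximises π_A = (373 - (1/2)q_M - (1/2)q_A)q_A - 64q_A.
Setting the follower's marginal profit to zero, 309 - (1/2)q_M - q_A = 0, i.e. q_A = (309 - (1/2)q_M).
The leader anticipates this reaction. Substituting into P = 373 - 0.5Q gives P = 437/2 - (1/4)q_M, so π_M = (437/2 - (1/4)q_M)q_M - 56q_M.
Maximising: ∂π_M/∂q_M = 325/2 - (1/2)q_M = 0, giving q_M = 325.
Then q_A = (309 - (1/2)·325) = 293/2.
Total output Q = 943/2, so price P = 373 - (1/2)·(943/2) = 549/4.

137.25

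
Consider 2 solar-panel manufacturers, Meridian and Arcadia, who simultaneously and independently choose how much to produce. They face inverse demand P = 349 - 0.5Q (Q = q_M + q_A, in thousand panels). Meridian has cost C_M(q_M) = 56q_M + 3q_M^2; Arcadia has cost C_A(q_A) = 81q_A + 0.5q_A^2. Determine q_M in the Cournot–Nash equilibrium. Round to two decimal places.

Meridian's profit: π_M = (349 - 0.5Q)q_M - (56q_M + 3q_M²). Setting ∂π_M/∂q_M = 0: 293 - 7q_M - (1/2)(q_A) = 0.
Arcadia's first-order condition: 268 - 2q_A - (1/2)(q_M) = 0.
Best responses: q_M = (293 - (1/2)q_A)/7, q_A = (268 - (1/2)q_M)/2.
Solving the pair: q_M = 1808/55, q_A = 125.7818.

32.87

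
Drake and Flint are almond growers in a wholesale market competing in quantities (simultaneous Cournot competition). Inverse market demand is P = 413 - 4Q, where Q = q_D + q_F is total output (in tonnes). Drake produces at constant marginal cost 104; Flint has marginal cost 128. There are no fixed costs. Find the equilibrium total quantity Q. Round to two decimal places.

Drake's profit: π_D = (413 - 4Q)q_D - (104q_D). Setting ∂π_D/∂q_D = 0: 309 - 8q_D - 4(q_F) = 0.
Flint's first-order condition: 285 - 8q_F - 4(q_D) = 0.
Best responses: q_D = (309 - 4q_F)/8, q_F = (285 - 4q_D)/8.
Substituting one into the other gives q_D = 111/4 and q_F = 87/4.
Total output Q = 111/4 + 87/4 = 99/2.

49.50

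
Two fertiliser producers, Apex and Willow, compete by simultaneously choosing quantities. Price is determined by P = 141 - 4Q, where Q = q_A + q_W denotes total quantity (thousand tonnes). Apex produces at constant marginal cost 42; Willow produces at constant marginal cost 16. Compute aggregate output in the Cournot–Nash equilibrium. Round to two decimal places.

Apex's profit: π_A = (141 - 4Q)q_A - (42q_A). Setting ∂π_A/∂q_A = 0: 99 - 8q_A - 4(q_W) = 0.
Willow's profit: π_W = (141 - 4Q)q_W - (16q_W). Setting ∂π_W/∂q_W = 0: 125 - 8q_W - 4(q_A) = 0.
Rearranging gives the reaction functions q_A = (99 - 4q_W)/8 and q_W = (125 - 4q_A)/8.
Substituting one into the other gives q_A = 73/12 and q_W = 151/12.
Total output Q = 73/12 + 151/12 = 56/3.

18.67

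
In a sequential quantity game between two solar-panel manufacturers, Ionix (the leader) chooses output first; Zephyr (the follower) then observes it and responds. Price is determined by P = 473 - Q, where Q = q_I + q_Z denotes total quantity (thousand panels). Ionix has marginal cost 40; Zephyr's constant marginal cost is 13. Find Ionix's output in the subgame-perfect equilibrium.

203

The follower Zephyr best-responds to any q_I: π_Z = (473 - Q)q_Z - 13q_Z.
∂π_Z/∂q_Z = 460 - q_I - 2q_Z = 0 gives the reaction function q_Z = (460 - q_I)/2.
Ionix substitutes q_Z(q_I) into its own profit: π_I = q_I(473 - q_I - (460 - q_I)/2) - 40q_I = (243 - (1/2)q_I)q_I - 40q_I.
The leader's first-order condition 203 - q_I = 0 yields q_I = 203.
Then q_Z = (460 - 203)/2 = 257/2.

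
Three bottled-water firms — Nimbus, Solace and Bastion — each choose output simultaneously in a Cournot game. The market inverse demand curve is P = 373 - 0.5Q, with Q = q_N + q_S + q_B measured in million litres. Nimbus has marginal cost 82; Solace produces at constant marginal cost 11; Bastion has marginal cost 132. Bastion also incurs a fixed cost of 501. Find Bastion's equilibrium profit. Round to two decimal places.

Nimbus's profit: π_N = (373 - 0.5Q)q_N - (82q_N). Setting ∂π_N/∂q_N = 0: 291 - q_N - (1/2)(q_S + q_B) = 0.
Solace's profit: π_S = (373 - 0.5Q)q_S - (11q_S). Setting ∂π_S/∂q_S = 0: 362 - q_S - (1/2)(q_N + q_B) = 0.
Bastion's profit: π_B = (373 - 0.5Q)q_B - (132q_B). Setting ∂π_B/∂q_B = 0: 241 - q_B - (1/2)(q_N + q_S) = 0.
Adding the 3 first-order conditions: 894 − 2Q = 0, so Q = 447.
Back-substituting: q_N = (291 − 447/2)/(1/2) = 135, q_S = (362 − 447/2)/(1/2) = 277, q_B = (241 − 447/2)/(1/2) = 35.
Price P = 373 - (1/2)·447 = 299/2.
Bastion's profit: (299/2 - 132)·35 - 501 = 223/2.

111.50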